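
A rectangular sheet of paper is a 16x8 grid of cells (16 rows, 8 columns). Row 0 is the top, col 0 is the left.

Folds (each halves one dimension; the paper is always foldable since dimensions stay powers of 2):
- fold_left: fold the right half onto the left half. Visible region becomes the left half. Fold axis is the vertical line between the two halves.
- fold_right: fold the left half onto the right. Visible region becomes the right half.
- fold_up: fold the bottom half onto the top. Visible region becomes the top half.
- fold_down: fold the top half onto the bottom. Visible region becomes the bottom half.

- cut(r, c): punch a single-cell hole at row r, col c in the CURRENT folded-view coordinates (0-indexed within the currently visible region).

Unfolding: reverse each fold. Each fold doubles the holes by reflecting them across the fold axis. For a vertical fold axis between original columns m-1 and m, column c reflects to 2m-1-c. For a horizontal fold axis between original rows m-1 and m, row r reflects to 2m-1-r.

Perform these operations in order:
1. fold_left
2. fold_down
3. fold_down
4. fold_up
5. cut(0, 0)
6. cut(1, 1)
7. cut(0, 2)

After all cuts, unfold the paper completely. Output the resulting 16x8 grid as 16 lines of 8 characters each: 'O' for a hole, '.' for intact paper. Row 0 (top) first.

Answer: O.O..O.O
.O....O.
.O....O.
O.O..O.O
O.O..O.O
.O....O.
.O....O.
O.O..O.O
O.O..O.O
.O....O.
.O....O.
O.O..O.O
O.O..O.O
.O....O.
.O....O.
O.O..O.O

Derivation:
Op 1 fold_left: fold axis v@4; visible region now rows[0,16) x cols[0,4) = 16x4
Op 2 fold_down: fold axis h@8; visible region now rows[8,16) x cols[0,4) = 8x4
Op 3 fold_down: fold axis h@12; visible region now rows[12,16) x cols[0,4) = 4x4
Op 4 fold_up: fold axis h@14; visible region now rows[12,14) x cols[0,4) = 2x4
Op 5 cut(0, 0): punch at orig (12,0); cuts so far [(12, 0)]; region rows[12,14) x cols[0,4) = 2x4
Op 6 cut(1, 1): punch at orig (13,1); cuts so far [(12, 0), (13, 1)]; region rows[12,14) x cols[0,4) = 2x4
Op 7 cut(0, 2): punch at orig (12,2); cuts so far [(12, 0), (12, 2), (13, 1)]; region rows[12,14) x cols[0,4) = 2x4
Unfold 1 (reflect across h@14): 6 holes -> [(12, 0), (12, 2), (13, 1), (14, 1), (15, 0), (15, 2)]
Unfold 2 (reflect across h@12): 12 holes -> [(8, 0), (8, 2), (9, 1), (10, 1), (11, 0), (11, 2), (12, 0), (12, 2), (13, 1), (14, 1), (15, 0), (15, 2)]
Unfold 3 (reflect across h@8): 24 holes -> [(0, 0), (0, 2), (1, 1), (2, 1), (3, 0), (3, 2), (4, 0), (4, 2), (5, 1), (6, 1), (7, 0), (7, 2), (8, 0), (8, 2), (9, 1), (10, 1), (11, 0), (11, 2), (12, 0), (12, 2), (13, 1), (14, 1), (15, 0), (15, 2)]
Unfold 4 (reflect across v@4): 48 holes -> [(0, 0), (0, 2), (0, 5), (0, 7), (1, 1), (1, 6), (2, 1), (2, 6), (3, 0), (3, 2), (3, 5), (3, 7), (4, 0), (4, 2), (4, 5), (4, 7), (5, 1), (5, 6), (6, 1), (6, 6), (7, 0), (7, 2), (7, 5), (7, 7), (8, 0), (8, 2), (8, 5), (8, 7), (9, 1), (9, 6), (10, 1), (10, 6), (11, 0), (11, 2), (11, 5), (11, 7), (12, 0), (12, 2), (12, 5), (12, 7), (13, 1), (13, 6), (14, 1), (14, 6), (15, 0), (15, 2), (15, 5), (15, 7)]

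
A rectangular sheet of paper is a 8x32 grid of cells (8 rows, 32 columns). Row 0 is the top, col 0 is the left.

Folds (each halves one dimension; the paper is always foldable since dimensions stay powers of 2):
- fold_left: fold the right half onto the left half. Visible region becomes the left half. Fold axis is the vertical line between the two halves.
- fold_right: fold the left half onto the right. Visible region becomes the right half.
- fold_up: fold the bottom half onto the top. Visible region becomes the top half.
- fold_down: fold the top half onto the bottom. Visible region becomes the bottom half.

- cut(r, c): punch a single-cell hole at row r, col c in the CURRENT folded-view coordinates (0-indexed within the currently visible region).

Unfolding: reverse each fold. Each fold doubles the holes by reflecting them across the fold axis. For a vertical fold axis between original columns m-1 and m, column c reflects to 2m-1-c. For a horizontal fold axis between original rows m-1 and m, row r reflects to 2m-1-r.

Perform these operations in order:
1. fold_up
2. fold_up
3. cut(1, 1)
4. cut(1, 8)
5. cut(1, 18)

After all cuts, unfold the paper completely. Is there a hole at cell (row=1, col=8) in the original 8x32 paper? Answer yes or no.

Op 1 fold_up: fold axis h@4; visible region now rows[0,4) x cols[0,32) = 4x32
Op 2 fold_up: fold axis h@2; visible region now rows[0,2) x cols[0,32) = 2x32
Op 3 cut(1, 1): punch at orig (1,1); cuts so far [(1, 1)]; region rows[0,2) x cols[0,32) = 2x32
Op 4 cut(1, 8): punch at orig (1,8); cuts so far [(1, 1), (1, 8)]; region rows[0,2) x cols[0,32) = 2x32
Op 5 cut(1, 18): punch at orig (1,18); cuts so far [(1, 1), (1, 8), (1, 18)]; region rows[0,2) x cols[0,32) = 2x32
Unfold 1 (reflect across h@2): 6 holes -> [(1, 1), (1, 8), (1, 18), (2, 1), (2, 8), (2, 18)]
Unfold 2 (reflect across h@4): 12 holes -> [(1, 1), (1, 8), (1, 18), (2, 1), (2, 8), (2, 18), (5, 1), (5, 8), (5, 18), (6, 1), (6, 8), (6, 18)]
Holes: [(1, 1), (1, 8), (1, 18), (2, 1), (2, 8), (2, 18), (5, 1), (5, 8), (5, 18), (6, 1), (6, 8), (6, 18)]

Answer: yes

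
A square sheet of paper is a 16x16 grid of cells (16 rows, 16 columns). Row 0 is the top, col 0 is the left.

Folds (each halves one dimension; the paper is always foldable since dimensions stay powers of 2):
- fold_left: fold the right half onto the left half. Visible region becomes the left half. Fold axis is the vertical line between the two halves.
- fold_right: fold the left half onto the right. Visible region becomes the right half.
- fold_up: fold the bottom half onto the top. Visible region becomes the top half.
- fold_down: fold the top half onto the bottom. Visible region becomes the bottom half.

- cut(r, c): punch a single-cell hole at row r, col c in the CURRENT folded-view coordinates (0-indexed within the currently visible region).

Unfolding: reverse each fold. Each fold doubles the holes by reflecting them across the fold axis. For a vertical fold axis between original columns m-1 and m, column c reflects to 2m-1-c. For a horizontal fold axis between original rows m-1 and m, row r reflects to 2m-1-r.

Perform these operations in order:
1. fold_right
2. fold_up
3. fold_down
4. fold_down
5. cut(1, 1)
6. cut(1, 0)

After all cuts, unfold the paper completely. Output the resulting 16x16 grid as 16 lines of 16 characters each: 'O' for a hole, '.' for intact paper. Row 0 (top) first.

Op 1 fold_right: fold axis v@8; visible region now rows[0,16) x cols[8,16) = 16x8
Op 2 fold_up: fold axis h@8; visible region now rows[0,8) x cols[8,16) = 8x8
Op 3 fold_down: fold axis h@4; visible region now rows[4,8) x cols[8,16) = 4x8
Op 4 fold_down: fold axis h@6; visible region now rows[6,8) x cols[8,16) = 2x8
Op 5 cut(1, 1): punch at orig (7,9); cuts so far [(7, 9)]; region rows[6,8) x cols[8,16) = 2x8
Op 6 cut(1, 0): punch at orig (7,8); cuts so far [(7, 8), (7, 9)]; region rows[6,8) x cols[8,16) = 2x8
Unfold 1 (reflect across h@6): 4 holes -> [(4, 8), (4, 9), (7, 8), (7, 9)]
Unfold 2 (reflect across h@4): 8 holes -> [(0, 8), (0, 9), (3, 8), (3, 9), (4, 8), (4, 9), (7, 8), (7, 9)]
Unfold 3 (reflect across h@8): 16 holes -> [(0, 8), (0, 9), (3, 8), (3, 9), (4, 8), (4, 9), (7, 8), (7, 9), (8, 8), (8, 9), (11, 8), (11, 9), (12, 8), (12, 9), (15, 8), (15, 9)]
Unfold 4 (reflect across v@8): 32 holes -> [(0, 6), (0, 7), (0, 8), (0, 9), (3, 6), (3, 7), (3, 8), (3, 9), (4, 6), (4, 7), (4, 8), (4, 9), (7, 6), (7, 7), (7, 8), (7, 9), (8, 6), (8, 7), (8, 8), (8, 9), (11, 6), (11, 7), (11, 8), (11, 9), (12, 6), (12, 7), (12, 8), (12, 9), (15, 6), (15, 7), (15, 8), (15, 9)]

Answer: ......OOOO......
................
................
......OOOO......
......OOOO......
................
................
......OOOO......
......OOOO......
................
................
......OOOO......
......OOOO......
................
................
......OOOO......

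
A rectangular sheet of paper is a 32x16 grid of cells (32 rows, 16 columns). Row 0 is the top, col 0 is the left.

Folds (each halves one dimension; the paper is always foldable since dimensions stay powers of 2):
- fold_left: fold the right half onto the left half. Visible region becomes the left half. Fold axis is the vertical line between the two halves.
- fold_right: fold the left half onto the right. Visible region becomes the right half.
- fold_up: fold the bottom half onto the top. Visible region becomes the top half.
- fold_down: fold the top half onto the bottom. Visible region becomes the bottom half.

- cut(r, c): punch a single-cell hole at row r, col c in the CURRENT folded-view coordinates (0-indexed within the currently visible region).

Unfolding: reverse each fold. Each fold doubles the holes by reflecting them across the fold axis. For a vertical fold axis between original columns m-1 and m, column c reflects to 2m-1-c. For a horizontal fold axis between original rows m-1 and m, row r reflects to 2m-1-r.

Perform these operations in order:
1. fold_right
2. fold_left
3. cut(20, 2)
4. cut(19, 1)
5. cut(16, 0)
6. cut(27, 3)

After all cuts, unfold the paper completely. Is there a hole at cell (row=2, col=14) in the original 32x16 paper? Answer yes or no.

Op 1 fold_right: fold axis v@8; visible region now rows[0,32) x cols[8,16) = 32x8
Op 2 fold_left: fold axis v@12; visible region now rows[0,32) x cols[8,12) = 32x4
Op 3 cut(20, 2): punch at orig (20,10); cuts so far [(20, 10)]; region rows[0,32) x cols[8,12) = 32x4
Op 4 cut(19, 1): punch at orig (19,9); cuts so far [(19, 9), (20, 10)]; region rows[0,32) x cols[8,12) = 32x4
Op 5 cut(16, 0): punch at orig (16,8); cuts so far [(16, 8), (19, 9), (20, 10)]; region rows[0,32) x cols[8,12) = 32x4
Op 6 cut(27, 3): punch at orig (27,11); cuts so far [(16, 8), (19, 9), (20, 10), (27, 11)]; region rows[0,32) x cols[8,12) = 32x4
Unfold 1 (reflect across v@12): 8 holes -> [(16, 8), (16, 15), (19, 9), (19, 14), (20, 10), (20, 13), (27, 11), (27, 12)]
Unfold 2 (reflect across v@8): 16 holes -> [(16, 0), (16, 7), (16, 8), (16, 15), (19, 1), (19, 6), (19, 9), (19, 14), (20, 2), (20, 5), (20, 10), (20, 13), (27, 3), (27, 4), (27, 11), (27, 12)]
Holes: [(16, 0), (16, 7), (16, 8), (16, 15), (19, 1), (19, 6), (19, 9), (19, 14), (20, 2), (20, 5), (20, 10), (20, 13), (27, 3), (27, 4), (27, 11), (27, 12)]

Answer: no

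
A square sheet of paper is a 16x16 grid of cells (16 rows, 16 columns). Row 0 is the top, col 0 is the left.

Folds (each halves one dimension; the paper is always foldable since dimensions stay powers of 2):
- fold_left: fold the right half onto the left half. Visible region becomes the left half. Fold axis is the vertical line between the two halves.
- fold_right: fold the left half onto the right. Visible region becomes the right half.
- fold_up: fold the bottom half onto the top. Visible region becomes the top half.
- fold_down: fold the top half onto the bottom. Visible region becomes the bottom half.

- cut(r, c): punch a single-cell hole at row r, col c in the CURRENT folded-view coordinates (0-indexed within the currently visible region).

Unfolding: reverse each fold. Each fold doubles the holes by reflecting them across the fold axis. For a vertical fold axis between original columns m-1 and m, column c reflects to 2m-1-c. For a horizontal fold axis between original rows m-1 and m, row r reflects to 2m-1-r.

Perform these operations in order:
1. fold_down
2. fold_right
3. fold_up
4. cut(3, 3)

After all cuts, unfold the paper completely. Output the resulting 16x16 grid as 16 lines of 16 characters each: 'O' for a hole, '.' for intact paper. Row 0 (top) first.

Answer: ................
................
................
....O......O....
....O......O....
................
................
................
................
................
................
....O......O....
....O......O....
................
................
................

Derivation:
Op 1 fold_down: fold axis h@8; visible region now rows[8,16) x cols[0,16) = 8x16
Op 2 fold_right: fold axis v@8; visible region now rows[8,16) x cols[8,16) = 8x8
Op 3 fold_up: fold axis h@12; visible region now rows[8,12) x cols[8,16) = 4x8
Op 4 cut(3, 3): punch at orig (11,11); cuts so far [(11, 11)]; region rows[8,12) x cols[8,16) = 4x8
Unfold 1 (reflect across h@12): 2 holes -> [(11, 11), (12, 11)]
Unfold 2 (reflect across v@8): 4 holes -> [(11, 4), (11, 11), (12, 4), (12, 11)]
Unfold 3 (reflect across h@8): 8 holes -> [(3, 4), (3, 11), (4, 4), (4, 11), (11, 4), (11, 11), (12, 4), (12, 11)]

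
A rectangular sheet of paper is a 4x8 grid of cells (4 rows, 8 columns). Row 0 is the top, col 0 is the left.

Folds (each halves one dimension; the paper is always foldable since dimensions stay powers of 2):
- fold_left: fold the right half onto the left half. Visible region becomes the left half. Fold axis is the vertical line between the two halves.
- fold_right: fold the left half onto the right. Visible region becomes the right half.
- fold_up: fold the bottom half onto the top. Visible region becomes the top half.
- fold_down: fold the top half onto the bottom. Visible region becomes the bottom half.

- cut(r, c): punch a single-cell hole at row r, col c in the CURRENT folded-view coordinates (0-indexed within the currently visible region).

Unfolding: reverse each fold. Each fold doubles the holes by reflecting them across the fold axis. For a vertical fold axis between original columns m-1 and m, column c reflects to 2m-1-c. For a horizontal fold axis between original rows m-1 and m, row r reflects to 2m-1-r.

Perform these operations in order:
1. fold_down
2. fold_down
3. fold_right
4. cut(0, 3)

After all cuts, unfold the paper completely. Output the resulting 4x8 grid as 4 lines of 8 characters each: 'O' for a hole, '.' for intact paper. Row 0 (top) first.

Answer: O......O
O......O
O......O
O......O

Derivation:
Op 1 fold_down: fold axis h@2; visible region now rows[2,4) x cols[0,8) = 2x8
Op 2 fold_down: fold axis h@3; visible region now rows[3,4) x cols[0,8) = 1x8
Op 3 fold_right: fold axis v@4; visible region now rows[3,4) x cols[4,8) = 1x4
Op 4 cut(0, 3): punch at orig (3,7); cuts so far [(3, 7)]; region rows[3,4) x cols[4,8) = 1x4
Unfold 1 (reflect across v@4): 2 holes -> [(3, 0), (3, 7)]
Unfold 2 (reflect across h@3): 4 holes -> [(2, 0), (2, 7), (3, 0), (3, 7)]
Unfold 3 (reflect across h@2): 8 holes -> [(0, 0), (0, 7), (1, 0), (1, 7), (2, 0), (2, 7), (3, 0), (3, 7)]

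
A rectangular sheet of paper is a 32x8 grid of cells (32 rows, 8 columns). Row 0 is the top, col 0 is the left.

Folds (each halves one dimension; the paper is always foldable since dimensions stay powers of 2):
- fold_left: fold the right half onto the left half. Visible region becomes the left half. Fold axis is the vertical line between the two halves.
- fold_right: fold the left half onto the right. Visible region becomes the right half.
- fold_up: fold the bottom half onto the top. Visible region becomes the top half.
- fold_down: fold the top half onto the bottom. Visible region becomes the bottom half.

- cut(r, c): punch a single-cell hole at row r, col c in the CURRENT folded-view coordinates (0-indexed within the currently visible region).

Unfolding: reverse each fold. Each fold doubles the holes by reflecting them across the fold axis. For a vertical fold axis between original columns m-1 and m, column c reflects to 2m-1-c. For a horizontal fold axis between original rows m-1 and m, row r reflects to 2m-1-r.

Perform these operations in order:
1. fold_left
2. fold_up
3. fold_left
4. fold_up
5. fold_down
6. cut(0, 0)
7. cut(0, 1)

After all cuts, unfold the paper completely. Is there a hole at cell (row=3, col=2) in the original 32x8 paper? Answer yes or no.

Op 1 fold_left: fold axis v@4; visible region now rows[0,32) x cols[0,4) = 32x4
Op 2 fold_up: fold axis h@16; visible region now rows[0,16) x cols[0,4) = 16x4
Op 3 fold_left: fold axis v@2; visible region now rows[0,16) x cols[0,2) = 16x2
Op 4 fold_up: fold axis h@8; visible region now rows[0,8) x cols[0,2) = 8x2
Op 5 fold_down: fold axis h@4; visible region now rows[4,8) x cols[0,2) = 4x2
Op 6 cut(0, 0): punch at orig (4,0); cuts so far [(4, 0)]; region rows[4,8) x cols[0,2) = 4x2
Op 7 cut(0, 1): punch at orig (4,1); cuts so far [(4, 0), (4, 1)]; region rows[4,8) x cols[0,2) = 4x2
Unfold 1 (reflect across h@4): 4 holes -> [(3, 0), (3, 1), (4, 0), (4, 1)]
Unfold 2 (reflect across h@8): 8 holes -> [(3, 0), (3, 1), (4, 0), (4, 1), (11, 0), (11, 1), (12, 0), (12, 1)]
Unfold 3 (reflect across v@2): 16 holes -> [(3, 0), (3, 1), (3, 2), (3, 3), (4, 0), (4, 1), (4, 2), (4, 3), (11, 0), (11, 1), (11, 2), (11, 3), (12, 0), (12, 1), (12, 2), (12, 3)]
Unfold 4 (reflect across h@16): 32 holes -> [(3, 0), (3, 1), (3, 2), (3, 3), (4, 0), (4, 1), (4, 2), (4, 3), (11, 0), (11, 1), (11, 2), (11, 3), (12, 0), (12, 1), (12, 2), (12, 3), (19, 0), (19, 1), (19, 2), (19, 3), (20, 0), (20, 1), (20, 2), (20, 3), (27, 0), (27, 1), (27, 2), (27, 3), (28, 0), (28, 1), (28, 2), (28, 3)]
Unfold 5 (reflect across v@4): 64 holes -> [(3, 0), (3, 1), (3, 2), (3, 3), (3, 4), (3, 5), (3, 6), (3, 7), (4, 0), (4, 1), (4, 2), (4, 3), (4, 4), (4, 5), (4, 6), (4, 7), (11, 0), (11, 1), (11, 2), (11, 3), (11, 4), (11, 5), (11, 6), (11, 7), (12, 0), (12, 1), (12, 2), (12, 3), (12, 4), (12, 5), (12, 6), (12, 7), (19, 0), (19, 1), (19, 2), (19, 3), (19, 4), (19, 5), (19, 6), (19, 7), (20, 0), (20, 1), (20, 2), (20, 3), (20, 4), (20, 5), (20, 6), (20, 7), (27, 0), (27, 1), (27, 2), (27, 3), (27, 4), (27, 5), (27, 6), (27, 7), (28, 0), (28, 1), (28, 2), (28, 3), (28, 4), (28, 5), (28, 6), (28, 7)]
Holes: [(3, 0), (3, 1), (3, 2), (3, 3), (3, 4), (3, 5), (3, 6), (3, 7), (4, 0), (4, 1), (4, 2), (4, 3), (4, 4), (4, 5), (4, 6), (4, 7), (11, 0), (11, 1), (11, 2), (11, 3), (11, 4), (11, 5), (11, 6), (11, 7), (12, 0), (12, 1), (12, 2), (12, 3), (12, 4), (12, 5), (12, 6), (12, 7), (19, 0), (19, 1), (19, 2), (19, 3), (19, 4), (19, 5), (19, 6), (19, 7), (20, 0), (20, 1), (20, 2), (20, 3), (20, 4), (20, 5), (20, 6), (20, 7), (27, 0), (27, 1), (27, 2), (27, 3), (27, 4), (27, 5), (27, 6), (27, 7), (28, 0), (28, 1), (28, 2), (28, 3), (28, 4), (28, 5), (28, 6), (28, 7)]

Answer: yes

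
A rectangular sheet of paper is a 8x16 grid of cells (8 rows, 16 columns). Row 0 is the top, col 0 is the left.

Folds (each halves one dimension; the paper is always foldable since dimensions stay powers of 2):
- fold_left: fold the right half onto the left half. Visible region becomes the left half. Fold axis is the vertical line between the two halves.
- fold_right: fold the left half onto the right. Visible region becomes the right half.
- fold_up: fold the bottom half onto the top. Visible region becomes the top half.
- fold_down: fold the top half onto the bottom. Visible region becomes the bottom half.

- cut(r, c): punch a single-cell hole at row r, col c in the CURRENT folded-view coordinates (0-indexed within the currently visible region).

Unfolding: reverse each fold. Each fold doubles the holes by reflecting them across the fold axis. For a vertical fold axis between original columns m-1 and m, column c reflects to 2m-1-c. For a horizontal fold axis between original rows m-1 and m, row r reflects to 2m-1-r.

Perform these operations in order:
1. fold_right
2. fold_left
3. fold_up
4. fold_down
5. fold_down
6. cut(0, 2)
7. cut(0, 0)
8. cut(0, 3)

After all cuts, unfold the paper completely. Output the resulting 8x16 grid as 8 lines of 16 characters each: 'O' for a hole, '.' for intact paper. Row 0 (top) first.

Answer: O.OOOO.OO.OOOO.O
O.OOOO.OO.OOOO.O
O.OOOO.OO.OOOO.O
O.OOOO.OO.OOOO.O
O.OOOO.OO.OOOO.O
O.OOOO.OO.OOOO.O
O.OOOO.OO.OOOO.O
O.OOOO.OO.OOOO.O

Derivation:
Op 1 fold_right: fold axis v@8; visible region now rows[0,8) x cols[8,16) = 8x8
Op 2 fold_left: fold axis v@12; visible region now rows[0,8) x cols[8,12) = 8x4
Op 3 fold_up: fold axis h@4; visible region now rows[0,4) x cols[8,12) = 4x4
Op 4 fold_down: fold axis h@2; visible region now rows[2,4) x cols[8,12) = 2x4
Op 5 fold_down: fold axis h@3; visible region now rows[3,4) x cols[8,12) = 1x4
Op 6 cut(0, 2): punch at orig (3,10); cuts so far [(3, 10)]; region rows[3,4) x cols[8,12) = 1x4
Op 7 cut(0, 0): punch at orig (3,8); cuts so far [(3, 8), (3, 10)]; region rows[3,4) x cols[8,12) = 1x4
Op 8 cut(0, 3): punch at orig (3,11); cuts so far [(3, 8), (3, 10), (3, 11)]; region rows[3,4) x cols[8,12) = 1x4
Unfold 1 (reflect across h@3): 6 holes -> [(2, 8), (2, 10), (2, 11), (3, 8), (3, 10), (3, 11)]
Unfold 2 (reflect across h@2): 12 holes -> [(0, 8), (0, 10), (0, 11), (1, 8), (1, 10), (1, 11), (2, 8), (2, 10), (2, 11), (3, 8), (3, 10), (3, 11)]
Unfold 3 (reflect across h@4): 24 holes -> [(0, 8), (0, 10), (0, 11), (1, 8), (1, 10), (1, 11), (2, 8), (2, 10), (2, 11), (3, 8), (3, 10), (3, 11), (4, 8), (4, 10), (4, 11), (5, 8), (5, 10), (5, 11), (6, 8), (6, 10), (6, 11), (7, 8), (7, 10), (7, 11)]
Unfold 4 (reflect across v@12): 48 holes -> [(0, 8), (0, 10), (0, 11), (0, 12), (0, 13), (0, 15), (1, 8), (1, 10), (1, 11), (1, 12), (1, 13), (1, 15), (2, 8), (2, 10), (2, 11), (2, 12), (2, 13), (2, 15), (3, 8), (3, 10), (3, 11), (3, 12), (3, 13), (3, 15), (4, 8), (4, 10), (4, 11), (4, 12), (4, 13), (4, 15), (5, 8), (5, 10), (5, 11), (5, 12), (5, 13), (5, 15), (6, 8), (6, 10), (6, 11), (6, 12), (6, 13), (6, 15), (7, 8), (7, 10), (7, 11), (7, 12), (7, 13), (7, 15)]
Unfold 5 (reflect across v@8): 96 holes -> [(0, 0), (0, 2), (0, 3), (0, 4), (0, 5), (0, 7), (0, 8), (0, 10), (0, 11), (0, 12), (0, 13), (0, 15), (1, 0), (1, 2), (1, 3), (1, 4), (1, 5), (1, 7), (1, 8), (1, 10), (1, 11), (1, 12), (1, 13), (1, 15), (2, 0), (2, 2), (2, 3), (2, 4), (2, 5), (2, 7), (2, 8), (2, 10), (2, 11), (2, 12), (2, 13), (2, 15), (3, 0), (3, 2), (3, 3), (3, 4), (3, 5), (3, 7), (3, 8), (3, 10), (3, 11), (3, 12), (3, 13), (3, 15), (4, 0), (4, 2), (4, 3), (4, 4), (4, 5), (4, 7), (4, 8), (4, 10), (4, 11), (4, 12), (4, 13), (4, 15), (5, 0), (5, 2), (5, 3), (5, 4), (5, 5), (5, 7), (5, 8), (5, 10), (5, 11), (5, 12), (5, 13), (5, 15), (6, 0), (6, 2), (6, 3), (6, 4), (6, 5), (6, 7), (6, 8), (6, 10), (6, 11), (6, 12), (6, 13), (6, 15), (7, 0), (7, 2), (7, 3), (7, 4), (7, 5), (7, 7), (7, 8), (7, 10), (7, 11), (7, 12), (7, 13), (7, 15)]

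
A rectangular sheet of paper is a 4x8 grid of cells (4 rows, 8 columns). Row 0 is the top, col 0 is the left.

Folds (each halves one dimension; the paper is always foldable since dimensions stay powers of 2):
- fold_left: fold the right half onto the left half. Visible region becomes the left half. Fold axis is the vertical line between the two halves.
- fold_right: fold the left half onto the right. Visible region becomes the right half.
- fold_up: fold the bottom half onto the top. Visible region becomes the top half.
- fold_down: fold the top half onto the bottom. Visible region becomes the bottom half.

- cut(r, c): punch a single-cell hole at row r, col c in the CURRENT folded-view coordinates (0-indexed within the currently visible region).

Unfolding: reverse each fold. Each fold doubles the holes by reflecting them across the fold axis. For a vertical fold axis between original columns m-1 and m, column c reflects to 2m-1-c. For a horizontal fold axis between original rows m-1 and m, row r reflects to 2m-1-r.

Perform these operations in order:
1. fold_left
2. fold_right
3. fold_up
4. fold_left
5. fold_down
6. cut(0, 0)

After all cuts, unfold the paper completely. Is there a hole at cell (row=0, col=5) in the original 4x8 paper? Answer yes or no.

Op 1 fold_left: fold axis v@4; visible region now rows[0,4) x cols[0,4) = 4x4
Op 2 fold_right: fold axis v@2; visible region now rows[0,4) x cols[2,4) = 4x2
Op 3 fold_up: fold axis h@2; visible region now rows[0,2) x cols[2,4) = 2x2
Op 4 fold_left: fold axis v@3; visible region now rows[0,2) x cols[2,3) = 2x1
Op 5 fold_down: fold axis h@1; visible region now rows[1,2) x cols[2,3) = 1x1
Op 6 cut(0, 0): punch at orig (1,2); cuts so far [(1, 2)]; region rows[1,2) x cols[2,3) = 1x1
Unfold 1 (reflect across h@1): 2 holes -> [(0, 2), (1, 2)]
Unfold 2 (reflect across v@3): 4 holes -> [(0, 2), (0, 3), (1, 2), (1, 3)]
Unfold 3 (reflect across h@2): 8 holes -> [(0, 2), (0, 3), (1, 2), (1, 3), (2, 2), (2, 3), (3, 2), (3, 3)]
Unfold 4 (reflect across v@2): 16 holes -> [(0, 0), (0, 1), (0, 2), (0, 3), (1, 0), (1, 1), (1, 2), (1, 3), (2, 0), (2, 1), (2, 2), (2, 3), (3, 0), (3, 1), (3, 2), (3, 3)]
Unfold 5 (reflect across v@4): 32 holes -> [(0, 0), (0, 1), (0, 2), (0, 3), (0, 4), (0, 5), (0, 6), (0, 7), (1, 0), (1, 1), (1, 2), (1, 3), (1, 4), (1, 5), (1, 6), (1, 7), (2, 0), (2, 1), (2, 2), (2, 3), (2, 4), (2, 5), (2, 6), (2, 7), (3, 0), (3, 1), (3, 2), (3, 3), (3, 4), (3, 5), (3, 6), (3, 7)]
Holes: [(0, 0), (0, 1), (0, 2), (0, 3), (0, 4), (0, 5), (0, 6), (0, 7), (1, 0), (1, 1), (1, 2), (1, 3), (1, 4), (1, 5), (1, 6), (1, 7), (2, 0), (2, 1), (2, 2), (2, 3), (2, 4), (2, 5), (2, 6), (2, 7), (3, 0), (3, 1), (3, 2), (3, 3), (3, 4), (3, 5), (3, 6), (3, 7)]

Answer: yes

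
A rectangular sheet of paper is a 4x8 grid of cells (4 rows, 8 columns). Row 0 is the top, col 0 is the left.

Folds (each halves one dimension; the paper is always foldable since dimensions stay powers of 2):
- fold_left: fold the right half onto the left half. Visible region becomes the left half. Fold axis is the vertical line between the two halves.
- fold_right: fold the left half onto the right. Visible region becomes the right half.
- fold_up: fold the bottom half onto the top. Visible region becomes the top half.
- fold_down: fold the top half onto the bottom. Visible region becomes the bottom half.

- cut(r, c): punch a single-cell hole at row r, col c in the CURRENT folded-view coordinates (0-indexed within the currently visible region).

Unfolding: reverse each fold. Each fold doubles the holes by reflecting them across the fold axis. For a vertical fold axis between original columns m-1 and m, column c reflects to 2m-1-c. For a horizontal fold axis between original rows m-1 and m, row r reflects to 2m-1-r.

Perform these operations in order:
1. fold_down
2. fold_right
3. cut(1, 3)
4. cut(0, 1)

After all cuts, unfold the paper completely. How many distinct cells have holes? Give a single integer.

Op 1 fold_down: fold axis h@2; visible region now rows[2,4) x cols[0,8) = 2x8
Op 2 fold_right: fold axis v@4; visible region now rows[2,4) x cols[4,8) = 2x4
Op 3 cut(1, 3): punch at orig (3,7); cuts so far [(3, 7)]; region rows[2,4) x cols[4,8) = 2x4
Op 4 cut(0, 1): punch at orig (2,5); cuts so far [(2, 5), (3, 7)]; region rows[2,4) x cols[4,8) = 2x4
Unfold 1 (reflect across v@4): 4 holes -> [(2, 2), (2, 5), (3, 0), (3, 7)]
Unfold 2 (reflect across h@2): 8 holes -> [(0, 0), (0, 7), (1, 2), (1, 5), (2, 2), (2, 5), (3, 0), (3, 7)]

Answer: 8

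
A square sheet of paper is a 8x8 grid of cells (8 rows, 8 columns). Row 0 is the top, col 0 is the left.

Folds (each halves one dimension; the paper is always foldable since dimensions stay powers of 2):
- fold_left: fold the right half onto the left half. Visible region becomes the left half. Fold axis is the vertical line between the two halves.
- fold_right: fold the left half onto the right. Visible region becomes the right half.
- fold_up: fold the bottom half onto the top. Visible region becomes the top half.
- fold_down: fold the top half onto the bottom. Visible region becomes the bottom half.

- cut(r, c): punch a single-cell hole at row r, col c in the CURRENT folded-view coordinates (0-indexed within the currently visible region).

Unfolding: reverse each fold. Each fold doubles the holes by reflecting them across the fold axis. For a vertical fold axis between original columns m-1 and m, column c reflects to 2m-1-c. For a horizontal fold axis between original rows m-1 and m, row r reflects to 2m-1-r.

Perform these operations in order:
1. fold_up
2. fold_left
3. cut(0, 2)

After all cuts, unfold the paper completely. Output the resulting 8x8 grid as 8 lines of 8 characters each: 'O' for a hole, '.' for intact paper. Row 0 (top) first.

Answer: ..O..O..
........
........
........
........
........
........
..O..O..

Derivation:
Op 1 fold_up: fold axis h@4; visible region now rows[0,4) x cols[0,8) = 4x8
Op 2 fold_left: fold axis v@4; visible region now rows[0,4) x cols[0,4) = 4x4
Op 3 cut(0, 2): punch at orig (0,2); cuts so far [(0, 2)]; region rows[0,4) x cols[0,4) = 4x4
Unfold 1 (reflect across v@4): 2 holes -> [(0, 2), (0, 5)]
Unfold 2 (reflect across h@4): 4 holes -> [(0, 2), (0, 5), (7, 2), (7, 5)]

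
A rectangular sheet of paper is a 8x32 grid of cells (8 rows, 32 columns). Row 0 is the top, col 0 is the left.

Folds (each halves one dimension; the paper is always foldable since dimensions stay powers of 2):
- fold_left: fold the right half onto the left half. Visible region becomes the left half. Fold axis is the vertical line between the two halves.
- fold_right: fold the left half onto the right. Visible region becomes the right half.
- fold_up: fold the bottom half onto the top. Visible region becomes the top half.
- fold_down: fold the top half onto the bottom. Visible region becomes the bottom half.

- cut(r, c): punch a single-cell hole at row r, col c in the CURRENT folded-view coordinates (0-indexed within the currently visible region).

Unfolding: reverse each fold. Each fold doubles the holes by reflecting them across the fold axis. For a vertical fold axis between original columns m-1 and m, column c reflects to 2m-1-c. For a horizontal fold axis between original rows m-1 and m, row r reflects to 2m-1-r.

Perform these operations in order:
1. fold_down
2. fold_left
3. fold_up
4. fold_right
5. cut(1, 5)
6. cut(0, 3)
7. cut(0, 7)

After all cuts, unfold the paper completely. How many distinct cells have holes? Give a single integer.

Op 1 fold_down: fold axis h@4; visible region now rows[4,8) x cols[0,32) = 4x32
Op 2 fold_left: fold axis v@16; visible region now rows[4,8) x cols[0,16) = 4x16
Op 3 fold_up: fold axis h@6; visible region now rows[4,6) x cols[0,16) = 2x16
Op 4 fold_right: fold axis v@8; visible region now rows[4,6) x cols[8,16) = 2x8
Op 5 cut(1, 5): punch at orig (5,13); cuts so far [(5, 13)]; region rows[4,6) x cols[8,16) = 2x8
Op 6 cut(0, 3): punch at orig (4,11); cuts so far [(4, 11), (5, 13)]; region rows[4,6) x cols[8,16) = 2x8
Op 7 cut(0, 7): punch at orig (4,15); cuts so far [(4, 11), (4, 15), (5, 13)]; region rows[4,6) x cols[8,16) = 2x8
Unfold 1 (reflect across v@8): 6 holes -> [(4, 0), (4, 4), (4, 11), (4, 15), (5, 2), (5, 13)]
Unfold 2 (reflect across h@6): 12 holes -> [(4, 0), (4, 4), (4, 11), (4, 15), (5, 2), (5, 13), (6, 2), (6, 13), (7, 0), (7, 4), (7, 11), (7, 15)]
Unfold 3 (reflect across v@16): 24 holes -> [(4, 0), (4, 4), (4, 11), (4, 15), (4, 16), (4, 20), (4, 27), (4, 31), (5, 2), (5, 13), (5, 18), (5, 29), (6, 2), (6, 13), (6, 18), (6, 29), (7, 0), (7, 4), (7, 11), (7, 15), (7, 16), (7, 20), (7, 27), (7, 31)]
Unfold 4 (reflect across h@4): 48 holes -> [(0, 0), (0, 4), (0, 11), (0, 15), (0, 16), (0, 20), (0, 27), (0, 31), (1, 2), (1, 13), (1, 18), (1, 29), (2, 2), (2, 13), (2, 18), (2, 29), (3, 0), (3, 4), (3, 11), (3, 15), (3, 16), (3, 20), (3, 27), (3, 31), (4, 0), (4, 4), (4, 11), (4, 15), (4, 16), (4, 20), (4, 27), (4, 31), (5, 2), (5, 13), (5, 18), (5, 29), (6, 2), (6, 13), (6, 18), (6, 29), (7, 0), (7, 4), (7, 11), (7, 15), (7, 16), (7, 20), (7, 27), (7, 31)]

Answer: 48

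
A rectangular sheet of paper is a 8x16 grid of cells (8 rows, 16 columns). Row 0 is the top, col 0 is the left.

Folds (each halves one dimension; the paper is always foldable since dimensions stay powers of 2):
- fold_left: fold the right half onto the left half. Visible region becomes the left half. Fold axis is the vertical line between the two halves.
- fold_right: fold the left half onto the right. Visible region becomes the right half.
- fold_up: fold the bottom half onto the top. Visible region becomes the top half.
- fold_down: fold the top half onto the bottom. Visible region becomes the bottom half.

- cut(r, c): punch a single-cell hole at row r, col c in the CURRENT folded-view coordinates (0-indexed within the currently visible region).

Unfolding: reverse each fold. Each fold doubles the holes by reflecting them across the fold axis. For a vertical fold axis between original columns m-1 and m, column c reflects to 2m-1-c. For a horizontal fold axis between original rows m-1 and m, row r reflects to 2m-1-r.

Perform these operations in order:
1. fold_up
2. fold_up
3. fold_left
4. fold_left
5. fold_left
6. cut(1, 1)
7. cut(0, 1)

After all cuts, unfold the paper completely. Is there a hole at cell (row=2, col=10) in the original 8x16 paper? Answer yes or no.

Op 1 fold_up: fold axis h@4; visible region now rows[0,4) x cols[0,16) = 4x16
Op 2 fold_up: fold axis h@2; visible region now rows[0,2) x cols[0,16) = 2x16
Op 3 fold_left: fold axis v@8; visible region now rows[0,2) x cols[0,8) = 2x8
Op 4 fold_left: fold axis v@4; visible region now rows[0,2) x cols[0,4) = 2x4
Op 5 fold_left: fold axis v@2; visible region now rows[0,2) x cols[0,2) = 2x2
Op 6 cut(1, 1): punch at orig (1,1); cuts so far [(1, 1)]; region rows[0,2) x cols[0,2) = 2x2
Op 7 cut(0, 1): punch at orig (0,1); cuts so far [(0, 1), (1, 1)]; region rows[0,2) x cols[0,2) = 2x2
Unfold 1 (reflect across v@2): 4 holes -> [(0, 1), (0, 2), (1, 1), (1, 2)]
Unfold 2 (reflect across v@4): 8 holes -> [(0, 1), (0, 2), (0, 5), (0, 6), (1, 1), (1, 2), (1, 5), (1, 6)]
Unfold 3 (reflect across v@8): 16 holes -> [(0, 1), (0, 2), (0, 5), (0, 6), (0, 9), (0, 10), (0, 13), (0, 14), (1, 1), (1, 2), (1, 5), (1, 6), (1, 9), (1, 10), (1, 13), (1, 14)]
Unfold 4 (reflect across h@2): 32 holes -> [(0, 1), (0, 2), (0, 5), (0, 6), (0, 9), (0, 10), (0, 13), (0, 14), (1, 1), (1, 2), (1, 5), (1, 6), (1, 9), (1, 10), (1, 13), (1, 14), (2, 1), (2, 2), (2, 5), (2, 6), (2, 9), (2, 10), (2, 13), (2, 14), (3, 1), (3, 2), (3, 5), (3, 6), (3, 9), (3, 10), (3, 13), (3, 14)]
Unfold 5 (reflect across h@4): 64 holes -> [(0, 1), (0, 2), (0, 5), (0, 6), (0, 9), (0, 10), (0, 13), (0, 14), (1, 1), (1, 2), (1, 5), (1, 6), (1, 9), (1, 10), (1, 13), (1, 14), (2, 1), (2, 2), (2, 5), (2, 6), (2, 9), (2, 10), (2, 13), (2, 14), (3, 1), (3, 2), (3, 5), (3, 6), (3, 9), (3, 10), (3, 13), (3, 14), (4, 1), (4, 2), (4, 5), (4, 6), (4, 9), (4, 10), (4, 13), (4, 14), (5, 1), (5, 2), (5, 5), (5, 6), (5, 9), (5, 10), (5, 13), (5, 14), (6, 1), (6, 2), (6, 5), (6, 6), (6, 9), (6, 10), (6, 13), (6, 14), (7, 1), (7, 2), (7, 5), (7, 6), (7, 9), (7, 10), (7, 13), (7, 14)]
Holes: [(0, 1), (0, 2), (0, 5), (0, 6), (0, 9), (0, 10), (0, 13), (0, 14), (1, 1), (1, 2), (1, 5), (1, 6), (1, 9), (1, 10), (1, 13), (1, 14), (2, 1), (2, 2), (2, 5), (2, 6), (2, 9), (2, 10), (2, 13), (2, 14), (3, 1), (3, 2), (3, 5), (3, 6), (3, 9), (3, 10), (3, 13), (3, 14), (4, 1), (4, 2), (4, 5), (4, 6), (4, 9), (4, 10), (4, 13), (4, 14), (5, 1), (5, 2), (5, 5), (5, 6), (5, 9), (5, 10), (5, 13), (5, 14), (6, 1), (6, 2), (6, 5), (6, 6), (6, 9), (6, 10), (6, 13), (6, 14), (7, 1), (7, 2), (7, 5), (7, 6), (7, 9), (7, 10), (7, 13), (7, 14)]

Answer: yes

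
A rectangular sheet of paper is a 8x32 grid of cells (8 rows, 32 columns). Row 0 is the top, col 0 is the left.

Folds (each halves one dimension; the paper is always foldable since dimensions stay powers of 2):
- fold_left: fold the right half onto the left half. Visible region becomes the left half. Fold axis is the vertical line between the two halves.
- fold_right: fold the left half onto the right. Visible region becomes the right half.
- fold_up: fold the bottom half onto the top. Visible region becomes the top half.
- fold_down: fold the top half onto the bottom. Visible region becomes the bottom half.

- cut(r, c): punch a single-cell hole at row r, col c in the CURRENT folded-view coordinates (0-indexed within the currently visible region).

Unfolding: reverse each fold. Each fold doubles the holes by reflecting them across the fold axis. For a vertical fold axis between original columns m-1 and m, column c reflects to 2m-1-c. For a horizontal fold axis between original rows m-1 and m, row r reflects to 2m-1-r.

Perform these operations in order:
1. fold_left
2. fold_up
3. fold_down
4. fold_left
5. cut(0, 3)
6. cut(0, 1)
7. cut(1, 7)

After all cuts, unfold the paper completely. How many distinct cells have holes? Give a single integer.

Op 1 fold_left: fold axis v@16; visible region now rows[0,8) x cols[0,16) = 8x16
Op 2 fold_up: fold axis h@4; visible region now rows[0,4) x cols[0,16) = 4x16
Op 3 fold_down: fold axis h@2; visible region now rows[2,4) x cols[0,16) = 2x16
Op 4 fold_left: fold axis v@8; visible region now rows[2,4) x cols[0,8) = 2x8
Op 5 cut(0, 3): punch at orig (2,3); cuts so far [(2, 3)]; region rows[2,4) x cols[0,8) = 2x8
Op 6 cut(0, 1): punch at orig (2,1); cuts so far [(2, 1), (2, 3)]; region rows[2,4) x cols[0,8) = 2x8
Op 7 cut(1, 7): punch at orig (3,7); cuts so far [(2, 1), (2, 3), (3, 7)]; region rows[2,4) x cols[0,8) = 2x8
Unfold 1 (reflect across v@8): 6 holes -> [(2, 1), (2, 3), (2, 12), (2, 14), (3, 7), (3, 8)]
Unfold 2 (reflect across h@2): 12 holes -> [(0, 7), (0, 8), (1, 1), (1, 3), (1, 12), (1, 14), (2, 1), (2, 3), (2, 12), (2, 14), (3, 7), (3, 8)]
Unfold 3 (reflect across h@4): 24 holes -> [(0, 7), (0, 8), (1, 1), (1, 3), (1, 12), (1, 14), (2, 1), (2, 3), (2, 12), (2, 14), (3, 7), (3, 8), (4, 7), (4, 8), (5, 1), (5, 3), (5, 12), (5, 14), (6, 1), (6, 3), (6, 12), (6, 14), (7, 7), (7, 8)]
Unfold 4 (reflect across v@16): 48 holes -> [(0, 7), (0, 8), (0, 23), (0, 24), (1, 1), (1, 3), (1, 12), (1, 14), (1, 17), (1, 19), (1, 28), (1, 30), (2, 1), (2, 3), (2, 12), (2, 14), (2, 17), (2, 19), (2, 28), (2, 30), (3, 7), (3, 8), (3, 23), (3, 24), (4, 7), (4, 8), (4, 23), (4, 24), (5, 1), (5, 3), (5, 12), (5, 14), (5, 17), (5, 19), (5, 28), (5, 30), (6, 1), (6, 3), (6, 12), (6, 14), (6, 17), (6, 19), (6, 28), (6, 30), (7, 7), (7, 8), (7, 23), (7, 24)]

Answer: 48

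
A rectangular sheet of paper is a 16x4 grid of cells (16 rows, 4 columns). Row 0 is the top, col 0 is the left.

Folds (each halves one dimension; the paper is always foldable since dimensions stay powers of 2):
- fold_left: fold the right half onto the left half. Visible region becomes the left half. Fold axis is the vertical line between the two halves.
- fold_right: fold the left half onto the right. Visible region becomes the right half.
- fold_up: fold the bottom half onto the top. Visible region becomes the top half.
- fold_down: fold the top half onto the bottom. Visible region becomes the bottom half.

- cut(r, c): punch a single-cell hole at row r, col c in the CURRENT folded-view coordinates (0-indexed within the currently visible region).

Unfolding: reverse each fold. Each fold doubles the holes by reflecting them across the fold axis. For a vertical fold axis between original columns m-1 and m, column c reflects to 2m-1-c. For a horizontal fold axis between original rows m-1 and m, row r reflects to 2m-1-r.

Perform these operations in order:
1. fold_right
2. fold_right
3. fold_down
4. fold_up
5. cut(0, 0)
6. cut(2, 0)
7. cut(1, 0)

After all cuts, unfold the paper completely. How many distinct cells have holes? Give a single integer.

Op 1 fold_right: fold axis v@2; visible region now rows[0,16) x cols[2,4) = 16x2
Op 2 fold_right: fold axis v@3; visible region now rows[0,16) x cols[3,4) = 16x1
Op 3 fold_down: fold axis h@8; visible region now rows[8,16) x cols[3,4) = 8x1
Op 4 fold_up: fold axis h@12; visible region now rows[8,12) x cols[3,4) = 4x1
Op 5 cut(0, 0): punch at orig (8,3); cuts so far [(8, 3)]; region rows[8,12) x cols[3,4) = 4x1
Op 6 cut(2, 0): punch at orig (10,3); cuts so far [(8, 3), (10, 3)]; region rows[8,12) x cols[3,4) = 4x1
Op 7 cut(1, 0): punch at orig (9,3); cuts so far [(8, 3), (9, 3), (10, 3)]; region rows[8,12) x cols[3,4) = 4x1
Unfold 1 (reflect across h@12): 6 holes -> [(8, 3), (9, 3), (10, 3), (13, 3), (14, 3), (15, 3)]
Unfold 2 (reflect across h@8): 12 holes -> [(0, 3), (1, 3), (2, 3), (5, 3), (6, 3), (7, 3), (8, 3), (9, 3), (10, 3), (13, 3), (14, 3), (15, 3)]
Unfold 3 (reflect across v@3): 24 holes -> [(0, 2), (0, 3), (1, 2), (1, 3), (2, 2), (2, 3), (5, 2), (5, 3), (6, 2), (6, 3), (7, 2), (7, 3), (8, 2), (8, 3), (9, 2), (9, 3), (10, 2), (10, 3), (13, 2), (13, 3), (14, 2), (14, 3), (15, 2), (15, 3)]
Unfold 4 (reflect across v@2): 48 holes -> [(0, 0), (0, 1), (0, 2), (0, 3), (1, 0), (1, 1), (1, 2), (1, 3), (2, 0), (2, 1), (2, 2), (2, 3), (5, 0), (5, 1), (5, 2), (5, 3), (6, 0), (6, 1), (6, 2), (6, 3), (7, 0), (7, 1), (7, 2), (7, 3), (8, 0), (8, 1), (8, 2), (8, 3), (9, 0), (9, 1), (9, 2), (9, 3), (10, 0), (10, 1), (10, 2), (10, 3), (13, 0), (13, 1), (13, 2), (13, 3), (14, 0), (14, 1), (14, 2), (14, 3), (15, 0), (15, 1), (15, 2), (15, 3)]

Answer: 48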